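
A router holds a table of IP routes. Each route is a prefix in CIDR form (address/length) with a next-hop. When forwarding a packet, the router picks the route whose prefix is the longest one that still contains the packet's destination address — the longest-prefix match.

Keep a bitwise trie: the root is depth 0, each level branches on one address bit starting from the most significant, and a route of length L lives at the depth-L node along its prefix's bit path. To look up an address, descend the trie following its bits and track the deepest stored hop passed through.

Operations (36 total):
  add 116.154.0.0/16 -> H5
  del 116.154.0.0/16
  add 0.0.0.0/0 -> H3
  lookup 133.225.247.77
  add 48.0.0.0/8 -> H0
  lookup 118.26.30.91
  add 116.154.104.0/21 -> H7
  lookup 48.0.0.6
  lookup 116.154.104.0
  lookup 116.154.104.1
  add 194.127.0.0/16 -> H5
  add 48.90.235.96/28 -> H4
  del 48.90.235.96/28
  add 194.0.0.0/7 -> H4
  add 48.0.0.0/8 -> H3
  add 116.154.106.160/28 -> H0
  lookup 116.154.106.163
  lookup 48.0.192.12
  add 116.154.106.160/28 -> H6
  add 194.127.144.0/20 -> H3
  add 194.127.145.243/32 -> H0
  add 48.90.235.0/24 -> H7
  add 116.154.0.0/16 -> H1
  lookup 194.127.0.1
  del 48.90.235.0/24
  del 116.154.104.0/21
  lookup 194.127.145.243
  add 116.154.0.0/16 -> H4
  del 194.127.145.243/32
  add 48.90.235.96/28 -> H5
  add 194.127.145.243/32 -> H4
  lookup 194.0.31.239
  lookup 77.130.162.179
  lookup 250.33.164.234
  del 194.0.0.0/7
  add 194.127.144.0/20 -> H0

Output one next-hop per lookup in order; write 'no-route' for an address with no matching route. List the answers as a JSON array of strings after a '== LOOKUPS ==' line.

Trace:
  add 116.154.0.0/16 -> H5 at depth 16
  del 116.154.0.0/16 (clear depth 16)
  add 0.0.0.0/0 -> H3 at depth 0
  Q 133.225.247.77: descend ε ; hops seen [H3] ; pick H3
  add 48.0.0.0/8 -> H0 at depth 8
  Q 118.26.30.91: descend 011101 ; hops seen [H3] ; pick H3
  add 116.154.104.0/21 -> H7 at depth 21
  Q 48.0.0.6: descend 00110000 ; hops seen [H3,H0] ; pick H0
  Q 116.154.104.0: descend 011101001001101001101 ; hops seen [H3,H7] ; pick H7
  Q 116.154.104.1: descend 011101001001101001101 ; hops seen [H3,H7] ; pick H7
  add 194.127.0.0/16 -> H5 at depth 16
  add 48.90.235.96/28 -> H4 at depth 28
  del 48.90.235.96/28 (clear depth 28)
  add 194.0.0.0/7 -> H4 at depth 7
  add 48.0.0.0/8 -> H3 at depth 8
  add 116.154.106.160/28 -> H0 at depth 28
  Q 116.154.106.163: descend 0111010010011010011010101010 ; hops seen [H3,H7,H0] ; pick H0
  Q 48.0.192.12: descend 001100000 ; hops seen [H3,H3] ; pick H3
  add 116.154.106.160/28 -> H6 at depth 28
  add 194.127.144.0/20 -> H3 at depth 20
  add 194.127.145.243/32 -> H0 at depth 32
  add 48.90.235.0/24 -> H7 at depth 24
  add 116.154.0.0/16 -> H1 at depth 16
  Q 194.127.0.1: descend 1100001001111111 ; hops seen [H3,H4,H5] ; pick H5
  del 48.90.235.0/24 (clear depth 24)
  del 116.154.104.0/21 (clear depth 21)
  Q 194.127.145.243: descend 11000010011111111001000111110011 ; hops seen [H3,H4,H5,H3,H0] ; pick H0
  add 116.154.0.0/16 -> H4 at depth 16
  del 194.127.145.243/32 (clear depth 32)
  add 48.90.235.96/28 -> H5 at depth 28
  add 194.127.145.243/32 -> H4 at depth 32
  Q 194.0.31.239: descend 110000100 ; hops seen [H3,H4] ; pick H4
  Q 77.130.162.179: descend 01 ; hops seen [H3] ; pick H3
  Q 250.33.164.234: descend 11 ; hops seen [H3] ; pick H3
  del 194.0.0.0/7 (clear depth 7)
  add 194.127.144.0/20 -> H0 at depth 20

== LOOKUPS ==
["H3","H3","H0","H7","H7","H0","H3","H5","H0","H4","H3","H3"]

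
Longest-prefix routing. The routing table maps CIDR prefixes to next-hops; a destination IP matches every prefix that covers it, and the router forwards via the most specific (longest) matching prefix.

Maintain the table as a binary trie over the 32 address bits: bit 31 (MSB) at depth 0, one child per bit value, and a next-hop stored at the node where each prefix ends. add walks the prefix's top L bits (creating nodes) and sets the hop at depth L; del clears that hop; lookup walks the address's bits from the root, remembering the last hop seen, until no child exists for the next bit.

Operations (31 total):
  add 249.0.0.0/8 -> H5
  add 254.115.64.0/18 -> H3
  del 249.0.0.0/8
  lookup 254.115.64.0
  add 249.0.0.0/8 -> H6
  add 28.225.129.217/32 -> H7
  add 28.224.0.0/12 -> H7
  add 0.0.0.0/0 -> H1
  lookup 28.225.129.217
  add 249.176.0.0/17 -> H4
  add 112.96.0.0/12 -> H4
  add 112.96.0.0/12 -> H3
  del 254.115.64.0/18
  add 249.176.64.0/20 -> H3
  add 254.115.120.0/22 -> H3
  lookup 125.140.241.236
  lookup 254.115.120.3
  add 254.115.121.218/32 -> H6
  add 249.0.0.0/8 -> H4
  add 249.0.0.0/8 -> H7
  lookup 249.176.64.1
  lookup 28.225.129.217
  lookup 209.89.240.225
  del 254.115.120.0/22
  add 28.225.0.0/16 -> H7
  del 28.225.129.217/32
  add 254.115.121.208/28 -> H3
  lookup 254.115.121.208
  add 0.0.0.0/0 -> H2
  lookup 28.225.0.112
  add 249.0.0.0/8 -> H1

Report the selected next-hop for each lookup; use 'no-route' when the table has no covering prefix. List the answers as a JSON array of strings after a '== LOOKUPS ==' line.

Process each operation:
  add 249.0.0.0/8 -> H5 at depth 8
  add 254.115.64.0/18 -> H3 at depth 18
  - 249.0.0.0/8 clear@8
  lookup 254.115.64.0: bits 111111100111001101 walk d0:-→d1:-→d2:-→d3:-→d4:-→d5:-→d6:-→d7:-→d8:-→d9:-→d10:-→d11:-→d12:-→d13:-→d14:-→d15:-→d16:-→d17:-→d18:H3 -> H3
  add 249.0.0.0/8 -> H6 at depth 8
  add 28.225.129.217/32 -> H7 at depth 32
  add 28.224.0.0/12 -> H7 at depth 12
  add 0.0.0.0/0 -> H1 at depth 0
  lookup 28.225.129.217: bits 00011100111000011000000111011001 walk d0:H1→d1:-→d2:-→d3:-→d4:-→d5:-→d6:-→d7:-→d8:-→d9:-→d10:-→d11:-→d12:H7→d13:-→d14:-→d15:-→d16:-→d17:-→d18:-→d19:-→d20:-→d21:-→d22:-→d23:-→d24:-→d25:-→d26:-→d27:-→d28:-→d29:-→d30:-→d31:-→d32:H7 -> H7
  add 249.176.0.0/17 -> H4 at depth 17
  add 112.96.0.0/12 -> H4 at depth 12
  add 112.96.0.0/12 -> H3 at depth 12
  - 254.115.64.0/18 clear@18
  add 249.176.64.0/20 -> H3 at depth 20
  add 254.115.120.0/22 -> H3 at depth 22
  lookup 125.140.241.236: bits 0111 walk d0:H1→d1:-→d2:-→d3:-→d4:- -> H1
  lookup 254.115.120.3: bits 1111111001110011011110 walk d0:H1→d1:-→d2:-→d3:-→d4:-→d5:-→d6:-→d7:-→d8:-→d9:-→d10:-→d11:-→d12:-→d13:-→d14:-→d15:-→d16:-→d17:-→d18:-→d19:-→d20:-→d21:-→d22:H3 -> H3
  add 254.115.121.218/32 -> H6 at depth 32
  add 249.0.0.0/8 -> H4 at depth 8
  add 249.0.0.0/8 -> H7 at depth 8
  lookup 249.176.64.1: bits 11111001101100000100 walk d0:H1→d1:-→d2:-→d3:-→d4:-→d5:-→d6:-→d7:-→d8:H7→d9:-→d10:-→d11:-→d12:-→d13:-→d14:-→d15:-→d16:-→d17:H4→d18:-→d19:-→d20:H3 -> H3
  lookup 28.225.129.217: bits 00011100111000011000000111011001 walk d0:H1→d1:-→d2:-→d3:-→d4:-→d5:-→d6:-→d7:-→d8:-→d9:-→d10:-→d11:-→d12:H7→d13:-→d14:-→d15:-→d16:-→d17:-→d18:-→d19:-→d20:-→d21:-→d22:-→d23:-→d24:-→d25:-→d26:-→d27:-→d28:-→d29:-→d30:-→d31:-→d32:H7 -> H7
  lookup 209.89.240.225: bits 11 walk d0:H1→d1:-→d2:- -> H1
  - 254.115.120.0/22 clear@22
  add 28.225.0.0/16 -> H7 at depth 16
  - 28.225.129.217/32 clear@32
  add 254.115.121.208/28 -> H3 at depth 28
  lookup 254.115.121.208: bits 1111111001110011011110011101 walk d0:H1→d1:-→d2:-→d3:-→d4:-→d5:-→d6:-→d7:-→d8:-→d9:-→d10:-→d11:-→d12:-→d13:-→d14:-→d15:-→d16:-→d17:-→d18:-→d19:-→d20:-→d21:-→d22:-→d23:-→d24:-→d25:-→d26:-→d27:-→d28:H3 -> H3
  add 0.0.0.0/0 -> H2 at depth 0
  lookup 28.225.0.112: bits 0001110011100001 walk d0:H2→d1:-→d2:-→d3:-→d4:-→d5:-→d6:-→d7:-→d8:-→d9:-→d10:-→d11:-→d12:H7→d13:-→d14:-→d15:-→d16:H7 -> H7
  add 249.0.0.0/8 -> H1 at depth 8

== LOOKUPS ==
["H3","H7","H1","H3","H3","H7","H1","H3","H7"]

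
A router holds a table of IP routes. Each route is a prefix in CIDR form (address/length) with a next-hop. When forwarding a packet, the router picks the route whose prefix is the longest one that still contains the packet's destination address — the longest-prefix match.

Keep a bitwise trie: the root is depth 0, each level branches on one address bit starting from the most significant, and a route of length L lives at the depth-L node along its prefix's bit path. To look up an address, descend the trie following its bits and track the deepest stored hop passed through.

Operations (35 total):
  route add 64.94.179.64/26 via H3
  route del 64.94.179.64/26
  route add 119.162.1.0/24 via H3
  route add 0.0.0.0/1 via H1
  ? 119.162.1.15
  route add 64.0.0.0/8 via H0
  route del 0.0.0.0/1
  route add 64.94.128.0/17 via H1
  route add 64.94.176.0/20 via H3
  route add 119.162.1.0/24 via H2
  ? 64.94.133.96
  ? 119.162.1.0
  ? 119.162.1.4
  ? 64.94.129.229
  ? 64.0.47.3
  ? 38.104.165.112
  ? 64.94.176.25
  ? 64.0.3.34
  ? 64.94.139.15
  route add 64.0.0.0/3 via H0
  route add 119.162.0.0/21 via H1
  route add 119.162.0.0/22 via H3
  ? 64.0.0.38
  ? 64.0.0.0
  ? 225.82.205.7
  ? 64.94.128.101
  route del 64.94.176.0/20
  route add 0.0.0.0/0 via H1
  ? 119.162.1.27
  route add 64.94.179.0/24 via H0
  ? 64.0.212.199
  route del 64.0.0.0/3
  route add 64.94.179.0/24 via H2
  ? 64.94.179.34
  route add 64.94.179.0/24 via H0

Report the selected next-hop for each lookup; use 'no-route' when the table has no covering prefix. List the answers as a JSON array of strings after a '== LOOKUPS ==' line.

Trace:
  + 64.94.179.64/26 (H3) depth=26
  - 64.94.179.64/26 clear@26
  + 119.162.1.0/24 (H3) depth=24
  + 0.0.0.0/1 (H1) depth=1
  ? 119.162.1.15  path d0:-→d1:H1→d2:-→d3:-→d4:-→d5:-→d6:-→d7:-→d8:-→d9:-→d10:-→d11:-→d12:-→d13:-→d14:-→d15:-→d16:-→d17:-→d18:-→d19:-→d20:-→d21:-→d22:-→d23:-→d24:H3  best=H3
  + 64.0.0.0/8 (H0) depth=8
  - 0.0.0.0/1 clear@1
  + 64.94.128.0/17 (H1) depth=17
  + 64.94.176.0/20 (H3) depth=20
  + 119.162.1.0/24 (H2) depth=24
  ? 64.94.133.96  path d0:-→d1:-→d2:-→d3:-→d4:-→d5:-→d6:-→d7:-→d8:H0→d9:-→d10:-→d11:-→d12:-→d13:-→d14:-→d15:-→d16:-→d17:H1→d18:-  best=H1
  ? 119.162.1.0  path d0:-→d1:-→d2:-→d3:-→d4:-→d5:-→d6:-→d7:-→d8:-→d9:-→d10:-→d11:-→d12:-→d13:-→d14:-→d15:-→d16:-→d17:-→d18:-→d19:-→d20:-→d21:-→d22:-→d23:-→d24:H2  best=H2
  ? 119.162.1.4  path d0:-→d1:-→d2:-→d3:-→d4:-→d5:-→d6:-→d7:-→d8:-→d9:-→d10:-→d11:-→d12:-→d13:-→d14:-→d15:-→d16:-→d17:-→d18:-→d19:-→d20:-→d21:-→d22:-→d23:-→d24:H2  best=H2
  ? 64.94.129.229  path d0:-→d1:-→d2:-→d3:-→d4:-→d5:-→d6:-→d7:-→d8:H0→d9:-→d10:-→d11:-→d12:-→d13:-→d14:-→d15:-→d16:-→d17:H1→d18:-  best=H1
  ? 64.0.47.3  path d0:-→d1:-→d2:-→d3:-→d4:-→d5:-→d6:-→d7:-→d8:H0→d9:-  best=H0
  ? 38.104.165.112  path d0:-→d1:-  best=no-route
  ? 64.94.176.25  path d0:-→d1:-→d2:-→d3:-→d4:-→d5:-→d6:-→d7:-→d8:H0→d9:-→d10:-→d11:-→d12:-→d13:-→d14:-→d15:-→d16:-→d17:H1→d18:-→d19:-→d20:H3→d21:-→d22:-  best=H3
  ? 64.0.3.34  path d0:-→d1:-→d2:-→d3:-→d4:-→d5:-→d6:-→d7:-→d8:H0→d9:-  best=H0
  ? 64.94.139.15  path d0:-→d1:-→d2:-→d3:-→d4:-→d5:-→d6:-→d7:-→d8:H0→d9:-→d10:-→d11:-→d12:-→d13:-→d14:-→d15:-→d16:-→d17:H1→d18:-  best=H1
  + 64.0.0.0/3 (H0) depth=3
  + 119.162.0.0/21 (H1) depth=21
  + 119.162.0.0/22 (H3) depth=22
  ? 64.0.0.38  path d0:-→d1:-→d2:-→d3:H0→d4:-→d5:-→d6:-→d7:-→d8:H0→d9:-  best=H0
  ? 64.0.0.0  path d0:-→d1:-→d2:-→d3:H0→d4:-→d5:-→d6:-→d7:-→d8:H0→d9:-  best=H0
  ? 225.82.205.7  path d0:-  best=no-route
  ? 64.94.128.101  path d0:-→d1:-→d2:-→d3:H0→d4:-→d5:-→d6:-→d7:-→d8:H0→d9:-→d10:-→d11:-→d12:-→d13:-→d14:-→d15:-→d16:-→d17:H1→d18:-  best=H1
  - 64.94.176.0/20 clear@20
  + 0.0.0.0/0 (H1) depth=0
  ? 119.162.1.27  path d0:H1→d1:-→d2:-→d3:-→d4:-→d5:-→d6:-→d7:-→d8:-→d9:-→d10:-→d11:-→d12:-→d13:-→d14:-→d15:-→d16:-→d17:-→d18:-→d19:-→d20:-→d21:H1→d22:H3→d23:-→d24:H2  best=H2
  + 64.94.179.0/24 (H0) depth=24
  ? 64.0.212.199  path d0:H1→d1:-→d2:-→d3:H0→d4:-→d5:-→d6:-→d7:-→d8:H0→d9:-  best=H0
  - 64.0.0.0/3 clear@3
  + 64.94.179.0/24 (H2) depth=24
  ? 64.94.179.34  path d0:H1→d1:-→d2:-→d3:-→d4:-→d5:-→d6:-→d7:-→d8:H0→d9:-→d10:-→d11:-→d12:-→d13:-→d14:-→d15:-→d16:-→d17:H1→d18:-→d19:-→d20:-→d21:-→d22:-→d23:-→d24:H2→d25:-  best=H2
  + 64.94.179.0/24 (H0) depth=24

== LOOKUPS ==
["H3","H1","H2","H2","H1","H0","no-route","H3","H0","H1","H0","H0","no-route","H1","H2","H0","H2"]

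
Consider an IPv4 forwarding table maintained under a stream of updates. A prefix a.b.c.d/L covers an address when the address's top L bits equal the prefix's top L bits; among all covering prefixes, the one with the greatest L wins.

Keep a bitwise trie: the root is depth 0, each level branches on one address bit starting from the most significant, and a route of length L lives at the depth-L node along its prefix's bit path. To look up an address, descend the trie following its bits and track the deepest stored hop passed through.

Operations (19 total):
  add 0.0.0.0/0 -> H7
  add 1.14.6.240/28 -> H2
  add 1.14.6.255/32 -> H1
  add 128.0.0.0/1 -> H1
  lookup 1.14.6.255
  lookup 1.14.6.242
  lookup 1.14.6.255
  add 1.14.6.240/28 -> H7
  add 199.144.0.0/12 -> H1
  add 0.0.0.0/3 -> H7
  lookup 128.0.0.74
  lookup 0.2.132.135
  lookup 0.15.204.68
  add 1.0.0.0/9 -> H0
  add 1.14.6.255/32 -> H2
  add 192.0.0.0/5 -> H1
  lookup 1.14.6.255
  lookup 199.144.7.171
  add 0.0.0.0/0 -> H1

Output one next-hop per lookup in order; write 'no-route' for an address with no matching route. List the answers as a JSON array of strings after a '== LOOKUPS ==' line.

Apply in order:
  + 0.0.0.0/0 (H7) depth=0
  + 1.14.6.240/28 (H2) depth=28
  + 1.14.6.255/32 (H1) depth=32
  + 128.0.0.0/1 (H1) depth=1
  ? 1.14.6.255  path d0:H7→d1:-→d2:-→d3:-→d4:-→d5:-→d6:-→d7:-→d8:-→d9:-→d10:-→d11:-→d12:-→d13:-→d14:-→d15:-→d16:-→d17:-→d18:-→d19:-→d20:-→d21:-→d22:-→d23:-→d24:-→d25:-→d26:-→d27:-→d28:H2→d29:-→d30:-→d31:-→d32:H1  best=H1
  ? 1.14.6.242  path d0:H7→d1:-→d2:-→d3:-→d4:-→d5:-→d6:-→d7:-→d8:-→d9:-→d10:-→d11:-→d12:-→d13:-→d14:-→d15:-→d16:-→d17:-→d18:-→d19:-→d20:-→d21:-→d22:-→d23:-→d24:-→d25:-→d26:-→d27:-→d28:H2  best=H2
  ? 1.14.6.255  path d0:H7→d1:-→d2:-→d3:-→d4:-→d5:-→d6:-→d7:-→d8:-→d9:-→d10:-→d11:-→d12:-→d13:-→d14:-→d15:-→d16:-→d17:-→d18:-→d19:-→d20:-→d21:-→d22:-→d23:-→d24:-→d25:-→d26:-→d27:-→d28:H2→d29:-→d30:-→d31:-→d32:H1  best=H1
  + 1.14.6.240/28 (H7) depth=28
  + 199.144.0.0/12 (H1) depth=12
  + 0.0.0.0/3 (H7) depth=3
  ? 128.0.0.74  path d0:H7→d1:H1  best=H1
  ? 0.2.132.135  path d0:H7→d1:-→d2:-→d3:H7→d4:-→d5:-→d6:-→d7:-  best=H7
  ? 0.15.204.68  path d0:H7→d1:-→d2:-→d3:H7→d4:-→d5:-→d6:-→d7:-  best=H7
  + 1.0.0.0/9 (H0) depth=9
  + 1.14.6.255/32 (H2) depth=32
  + 192.0.0.0/5 (H1) depth=5
  ? 1.14.6.255  path d0:H7→d1:-→d2:-→d3:H7→d4:-→d5:-→d6:-→d7:-→d8:-→d9:H0→d10:-→d11:-→d12:-→d13:-→d14:-→d15:-→d16:-→d17:-→d18:-→d19:-→d20:-→d21:-→d22:-→d23:-→d24:-→d25:-→d26:-→d27:-→d28:H7→d29:-→d30:-→d31:-→d32:H2  best=H2
  ? 199.144.7.171  path d0:H7→d1:H1→d2:-→d3:-→d4:-→d5:H1→d6:-→d7:-→d8:-→d9:-→d10:-→d11:-→d12:H1  best=H1
  + 0.0.0.0/0 (H1) depth=0

== LOOKUPS ==
["H1","H2","H1","H1","H7","H7","H2","H1"]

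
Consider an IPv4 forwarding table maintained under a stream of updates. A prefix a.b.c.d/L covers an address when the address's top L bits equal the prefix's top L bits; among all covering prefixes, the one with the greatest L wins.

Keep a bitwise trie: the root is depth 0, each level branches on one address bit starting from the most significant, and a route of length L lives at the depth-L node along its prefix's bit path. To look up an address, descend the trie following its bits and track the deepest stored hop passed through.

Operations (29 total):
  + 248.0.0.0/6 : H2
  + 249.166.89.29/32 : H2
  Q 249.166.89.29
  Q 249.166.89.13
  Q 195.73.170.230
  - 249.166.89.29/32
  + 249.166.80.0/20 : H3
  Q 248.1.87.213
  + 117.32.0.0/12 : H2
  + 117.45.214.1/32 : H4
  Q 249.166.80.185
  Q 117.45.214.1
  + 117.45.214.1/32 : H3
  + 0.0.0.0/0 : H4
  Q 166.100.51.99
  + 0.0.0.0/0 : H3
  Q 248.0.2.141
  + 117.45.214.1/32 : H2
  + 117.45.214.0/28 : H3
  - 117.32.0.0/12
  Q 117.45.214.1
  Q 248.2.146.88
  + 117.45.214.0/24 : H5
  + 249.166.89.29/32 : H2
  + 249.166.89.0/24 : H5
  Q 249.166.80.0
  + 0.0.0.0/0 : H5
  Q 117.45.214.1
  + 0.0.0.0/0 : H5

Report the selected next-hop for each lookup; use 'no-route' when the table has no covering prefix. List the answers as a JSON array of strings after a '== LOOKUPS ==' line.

Process each operation:
  add 248.0.0.0/6 -> H2 at depth 6
  add 249.166.89.29/32 -> H2 at depth 32
  ? 249.166.89.29  path d0:-→d1:-→d2:-→d3:-→d4:-→d5:-→d6:H2→d7:-→d8:-→d9:-→d10:-→d11:-→d12:-→d13:-→d14:-→d15:-→d16:-→d17:-→d18:-→d19:-→d20:-→d21:-→d22:-→d23:-→d24:-→d25:-→d26:-→d27:-→d28:-→d29:-→d30:-→d31:-→d32:H2  best=H2
  ? 249.166.89.13  path d0:-→d1:-→d2:-→d3:-→d4:-→d5:-→d6:H2→d7:-→d8:-→d9:-→d10:-→d11:-→d12:-→d13:-→d14:-→d15:-→d16:-→d17:-→d18:-→d19:-→d20:-→d21:-→d22:-→d23:-→d24:-→d25:-→d26:-→d27:-  best=H2
  ? 195.73.170.230  path d0:-→d1:-→d2:-  best=no-route
  del 249.166.89.29/32 (clear depth 32)
  add 249.166.80.0/20 -> H3 at depth 20
  ? 248.1.87.213  path d0:-→d1:-→d2:-→d3:-→d4:-→d5:-→d6:H2→d7:-  best=H2
  add 117.32.0.0/12 -> H2 at depth 12
  add 117.45.214.1/32 -> H4 at depth 32
  ? 249.166.80.185  path d0:-→d1:-→d2:-→d3:-→d4:-→d5:-→d6:H2→d7:-→d8:-→d9:-→d10:-→d11:-→d12:-→d13:-→d14:-→d15:-→d16:-→d17:-→d18:-→d19:-→d20:H3  best=H3
  ? 117.45.214.1  path d0:-→d1:-→d2:-→d3:-→d4:-→d5:-→d6:-→d7:-→d8:-→d9:-→d10:-→d11:-→d12:H2→d13:-→d14:-→d15:-→d16:-→d17:-→d18:-→d19:-→d20:-→d21:-→d22:-→d23:-→d24:-→d25:-→d26:-→d27:-→d28:-→d29:-→d30:-→d31:-→d32:H4  best=H4
  add 117.45.214.1/32 -> H3 at depth 32
  add 0.0.0.0/0 -> H4 at depth 0
  ? 166.100.51.99  path d0:H4→d1:-  best=H4
  add 0.0.0.0/0 -> H3 at depth 0
  ? 248.0.2.141  path d0:H3→d1:-→d2:-→d3:-→d4:-→d5:-→d6:H2→d7:-  best=H2
  add 117.45.214.1/32 -> H2 at depth 32
  add 117.45.214.0/28 -> H3 at depth 28
  del 117.32.0.0/12 (clear depth 12)
  ? 117.45.214.1  path d0:H3→d1:-→d2:-→d3:-→d4:-→d5:-→d6:-→d7:-→d8:-→d9:-→d10:-→d11:-→d12:-→d13:-→d14:-→d15:-→d16:-→d17:-→d18:-→d19:-→d20:-→d21:-→d22:-→d23:-→d24:-→d25:-→d26:-→d27:-→d28:H3→d29:-→d30:-→d31:-→d32:H2  best=H2
  ? 248.2.146.88  path d0:H3→d1:-→d2:-→d3:-→d4:-→d5:-→d6:H2→d7:-  best=H2
  add 117.45.214.0/24 -> H5 at depth 24
  add 249.166.89.29/32 -> H2 at depth 32
  add 249.166.89.0/24 -> H5 at depth 24
  ? 249.166.80.0  path d0:H3→d1:-→d2:-→d3:-→d4:-→d5:-→d6:H2→d7:-→d8:-→d9:-→d10:-→d11:-→d12:-→d13:-→d14:-→d15:-→d16:-→d17:-→d18:-→d19:-→d20:H3  best=H3
  add 0.0.0.0/0 -> H5 at depth 0
  ? 117.45.214.1  path d0:H5→d1:-→d2:-→d3:-→d4:-→d5:-→d6:-→d7:-→d8:-→d9:-→d10:-→d11:-→d12:-→d13:-→d14:-→d15:-→d16:-→d17:-→d18:-→d19:-→d20:-→d21:-→d22:-→d23:-→d24:H5→d25:-→d26:-→d27:-→d28:H3→d29:-→d30:-→d31:-→d32:H2  best=H2
  add 0.0.0.0/0 -> H5 at depth 0

== LOOKUPS ==
["H2","H2","no-route","H2","H3","H4","H4","H2","H2","H2","H3","H2"]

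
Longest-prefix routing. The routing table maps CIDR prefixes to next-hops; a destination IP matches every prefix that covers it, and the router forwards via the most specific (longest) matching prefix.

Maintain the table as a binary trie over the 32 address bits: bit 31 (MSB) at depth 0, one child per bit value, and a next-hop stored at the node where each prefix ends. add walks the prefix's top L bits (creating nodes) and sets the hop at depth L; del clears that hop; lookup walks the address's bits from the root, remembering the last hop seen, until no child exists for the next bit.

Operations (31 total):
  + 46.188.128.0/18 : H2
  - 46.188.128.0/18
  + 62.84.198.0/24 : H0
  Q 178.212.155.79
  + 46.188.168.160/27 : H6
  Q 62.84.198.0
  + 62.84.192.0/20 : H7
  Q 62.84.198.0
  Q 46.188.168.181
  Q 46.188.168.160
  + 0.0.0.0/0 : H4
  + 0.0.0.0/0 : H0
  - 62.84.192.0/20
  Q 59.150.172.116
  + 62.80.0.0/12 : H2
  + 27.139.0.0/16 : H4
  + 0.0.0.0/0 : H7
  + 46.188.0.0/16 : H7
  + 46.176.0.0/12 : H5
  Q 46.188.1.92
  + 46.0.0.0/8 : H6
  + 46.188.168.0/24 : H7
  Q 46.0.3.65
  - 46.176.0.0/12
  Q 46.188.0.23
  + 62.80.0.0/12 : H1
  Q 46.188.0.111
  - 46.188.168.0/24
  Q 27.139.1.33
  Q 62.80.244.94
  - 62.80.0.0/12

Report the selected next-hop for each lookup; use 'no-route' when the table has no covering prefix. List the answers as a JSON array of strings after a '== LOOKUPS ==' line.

Process each operation:
  + 46.188.128.0/18 (H2) depth=18
  - 46.188.128.0/18 clear@18
  + 62.84.198.0/24 (H0) depth=24
  lookup 178.212.155.79: bits ε walk d0:- -> no-route
  + 46.188.168.160/27 (H6) depth=27
  lookup 62.84.198.0: bits 001111100101010011000110 walk d0:-→d1:-→d2:-→d3:-→d4:-→d5:-→d6:-→d7:-→d8:-→d9:-→d10:-→d11:-→d12:-→d13:-→d14:-→d15:-→d16:-→d17:-→d18:-→d19:-→d20:-→d21:-→d22:-→d23:-→d24:H0 -> H0
  + 62.84.192.0/20 (H7) depth=20
  lookup 62.84.198.0: bits 001111100101010011000110 walk d0:-→d1:-→d2:-→d3:-→d4:-→d5:-→d6:-→d7:-→d8:-→d9:-→d10:-→d11:-→d12:-→d13:-→d14:-→d15:-→d16:-→d17:-→d18:-→d19:-→d20:H7→d21:-→d22:-→d23:-→d24:H0 -> H0
  lookup 46.188.168.181: bits 001011101011110010101000101 walk d0:-→d1:-→d2:-→d3:-→d4:-→d5:-→d6:-→d7:-→d8:-→d9:-→d10:-→d11:-→d12:-→d13:-→d14:-→d15:-→d16:-→d17:-→d18:-→d19:-→d20:-→d21:-→d22:-→d23:-→d24:-→d25:-→d26:-→d27:H6 -> H6
  lookup 46.188.168.160: bits 001011101011110010101000101 walk d0:-→d1:-→d2:-→d3:-→d4:-→d5:-→d6:-→d7:-→d8:-→d9:-→d10:-→d11:-→d12:-→d13:-→d14:-→d15:-→d16:-→d17:-→d18:-→d19:-→d20:-→d21:-→d22:-→d23:-→d24:-→d25:-→d26:-→d27:H6 -> H6
  + 0.0.0.0/0 (H4) depth=0
  + 0.0.0.0/0 (H0) depth=0
  - 62.84.192.0/20 clear@20
  lookup 59.150.172.116: bits 00111 walk d0:H0→d1:-→d2:-→d3:-→d4:-→d5:- -> H0
  + 62.80.0.0/12 (H2) depth=12
  + 27.139.0.0/16 (H4) depth=16
  + 0.0.0.0/0 (H7) depth=0
  + 46.188.0.0/16 (H7) depth=16
  + 46.176.0.0/12 (H5) depth=12
  lookup 46.188.1.92: bits 0010111010111100 walk d0:H7→d1:-→d2:-→d3:-→d4:-→d5:-→d6:-→d7:-→d8:-→d9:-→d10:-→d11:-→d12:H5→d13:-→d14:-→d15:-→d16:H7 -> H7
  + 46.0.0.0/8 (H6) depth=8
  + 46.188.168.0/24 (H7) depth=24
  lookup 46.0.3.65: bits 00101110 walk d0:H7→d1:-→d2:-→d3:-→d4:-→d5:-→d6:-→d7:-→d8:H6 -> H6
  - 46.176.0.0/12 clear@12
  lookup 46.188.0.23: bits 0010111010111100 walk d0:H7→d1:-→d2:-→d3:-→d4:-→d5:-→d6:-→d7:-→d8:H6→d9:-→d10:-→d11:-→d12:-→d13:-→d14:-→d15:-→d16:H7 -> H7
  + 62.80.0.0/12 (H1) depth=12
  lookup 46.188.0.111: bits 0010111010111100 walk d0:H7→d1:-→d2:-→d3:-→d4:-→d5:-→d6:-→d7:-→d8:H6→d9:-→d10:-→d11:-→d12:-→d13:-→d14:-→d15:-→d16:H7 -> H7
  - 46.188.168.0/24 clear@24
  lookup 27.139.1.33: bits 0001101110001011 walk d0:H7→d1:-→d2:-→d3:-→d4:-→d5:-→d6:-→d7:-→d8:-→d9:-→d10:-→d11:-→d12:-→d13:-→d14:-→d15:-→d16:H4 -> H4
  lookup 62.80.244.94: bits 0011111001010 walk d0:H7→d1:-→d2:-→d3:-→d4:-→d5:-→d6:-→d7:-→d8:-→d9:-→d10:-→d11:-→d12:H1→d13:- -> H1
  - 62.80.0.0/12 clear@12

== LOOKUPS ==
["no-route","H0","H0","H6","H6","H0","H7","H6","H7","H7","H4","H1"]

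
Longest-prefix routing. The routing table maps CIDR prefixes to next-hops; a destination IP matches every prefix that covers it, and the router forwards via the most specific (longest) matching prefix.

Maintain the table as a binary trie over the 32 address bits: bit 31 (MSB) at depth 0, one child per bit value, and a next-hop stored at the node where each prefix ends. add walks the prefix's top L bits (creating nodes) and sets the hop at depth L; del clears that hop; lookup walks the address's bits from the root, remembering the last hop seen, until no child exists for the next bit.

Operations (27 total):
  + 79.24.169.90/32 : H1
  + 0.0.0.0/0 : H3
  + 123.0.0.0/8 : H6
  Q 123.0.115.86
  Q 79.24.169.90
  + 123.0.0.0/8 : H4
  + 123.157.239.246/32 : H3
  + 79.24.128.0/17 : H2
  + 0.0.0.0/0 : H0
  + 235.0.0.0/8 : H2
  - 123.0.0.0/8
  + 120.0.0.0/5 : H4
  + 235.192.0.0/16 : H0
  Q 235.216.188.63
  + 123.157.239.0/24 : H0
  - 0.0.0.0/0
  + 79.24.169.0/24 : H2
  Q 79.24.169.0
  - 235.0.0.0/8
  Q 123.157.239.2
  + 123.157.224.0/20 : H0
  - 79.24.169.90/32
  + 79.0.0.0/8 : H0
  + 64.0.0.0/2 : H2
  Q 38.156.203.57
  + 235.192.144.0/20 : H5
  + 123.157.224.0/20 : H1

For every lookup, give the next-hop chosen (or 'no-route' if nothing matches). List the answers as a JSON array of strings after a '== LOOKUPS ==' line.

Trace:
  add 79.24.169.90/32 -> H1 at depth 32
  add 0.0.0.0/0 -> H3 at depth 0
  add 123.0.0.0/8 -> H6 at depth 8
  Q 123.0.115.86: descend 01111011 ; hops seen [H3,H6] ; pick H6
  Q 79.24.169.90: descend 01001111000110001010100101011010 ; hops seen [H3,H1] ; pick H1
  add 123.0.0.0/8 -> H4 at depth 8
  add 123.157.239.246/32 -> H3 at depth 32
  add 79.24.128.0/17 -> H2 at depth 17
  add 0.0.0.0/0 -> H0 at depth 0
  add 235.0.0.0/8 -> H2 at depth 8
  - 123.0.0.0/8 clear@8
  add 120.0.0.0/5 -> H4 at depth 5
  add 235.192.0.0/16 -> H0 at depth 16
  Q 235.216.188.63: descend 11101011110 ; hops seen [H0,H2] ; pick H2
  add 123.157.239.0/24 -> H0 at depth 24
  - 0.0.0.0/0 clear@0
  add 79.24.169.0/24 -> H2 at depth 24
  Q 79.24.169.0: descend 0100111100011000101010010 ; hops seen [H2,H2] ; pick H2
  - 235.0.0.0/8 clear@8
  Q 123.157.239.2: descend 011110111001110111101111 ; hops seen [H4,H0] ; pick H0
  add 123.157.224.0/20 -> H0 at depth 20
  - 79.24.169.90/32 clear@32
  add 79.0.0.0/8 -> H0 at depth 8
  add 64.0.0.0/2 -> H2 at depth 2
  Q 38.156.203.57: descend 0 ; hops seen [∅] ; pick no-route
  add 235.192.144.0/20 -> H5 at depth 20
  add 123.157.224.0/20 -> H1 at depth 20

== LOOKUPS ==
["H6","H1","H2","H2","H0","no-route"]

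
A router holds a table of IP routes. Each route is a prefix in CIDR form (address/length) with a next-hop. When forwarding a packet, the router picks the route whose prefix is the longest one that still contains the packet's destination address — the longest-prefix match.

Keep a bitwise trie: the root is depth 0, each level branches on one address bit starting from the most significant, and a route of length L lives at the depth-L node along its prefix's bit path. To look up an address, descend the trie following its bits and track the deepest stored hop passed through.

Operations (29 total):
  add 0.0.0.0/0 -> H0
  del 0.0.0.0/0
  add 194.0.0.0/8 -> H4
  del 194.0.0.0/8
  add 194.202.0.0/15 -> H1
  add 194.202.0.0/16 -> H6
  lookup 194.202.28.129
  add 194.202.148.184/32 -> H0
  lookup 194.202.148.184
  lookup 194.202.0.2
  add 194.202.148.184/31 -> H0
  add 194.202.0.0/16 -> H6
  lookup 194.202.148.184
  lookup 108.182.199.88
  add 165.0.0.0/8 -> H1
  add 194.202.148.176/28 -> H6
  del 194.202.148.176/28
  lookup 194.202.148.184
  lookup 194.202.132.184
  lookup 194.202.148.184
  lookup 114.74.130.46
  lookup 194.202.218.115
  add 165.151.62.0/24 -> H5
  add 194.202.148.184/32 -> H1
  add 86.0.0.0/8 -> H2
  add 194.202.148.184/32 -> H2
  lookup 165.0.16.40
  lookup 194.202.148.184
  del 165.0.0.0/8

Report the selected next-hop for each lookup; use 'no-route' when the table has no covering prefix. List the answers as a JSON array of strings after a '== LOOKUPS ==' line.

Apply in order:
  + 0.0.0.0/0 (H0) depth=0
  del 0.0.0.0/0 (clear depth 0)
  + 194.0.0.0/8 (H4) depth=8
  del 194.0.0.0/8 (clear depth 8)
  + 194.202.0.0/15 (H1) depth=15
  + 194.202.0.0/16 (H6) depth=16
  lookup 194.202.28.129: bits 1100001011001010 walk d0:-→d1:-→d2:-→d3:-→d4:-→d5:-→d6:-→d7:-→d8:-→d9:-→d10:-→d11:-→d12:-→d13:-→d14:-→d15:H1→d16:H6 -> H6
  + 194.202.148.184/32 (H0) depth=32
  lookup 194.202.148.184: bits 11000010110010101001010010111000 walk d0:-→d1:-→d2:-→d3:-→d4:-→d5:-→d6:-→d7:-→d8:-→d9:-→d10:-→d11:-→d12:-→d13:-→d14:-→d15:H1→d16:H6→d17:-→d18:-→d19:-→d20:-→d21:-→d22:-→d23:-→d24:-→d25:-→d26:-→d27:-→d28:-→d29:-→d30:-→d31:-→d32:H0 -> H0
  lookup 194.202.0.2: bits 1100001011001010 walk d0:-→d1:-→d2:-→d3:-→d4:-→d5:-→d6:-→d7:-→d8:-→d9:-→d10:-→d11:-→d12:-→d13:-→d14:-→d15:H1→d16:H6 -> H6
  + 194.202.148.184/31 (H0) depth=31
  + 194.202.0.0/16 (H6) depth=16
  lookup 194.202.148.184: bits 11000010110010101001010010111000 walk d0:-→d1:-→d2:-→d3:-→d4:-→d5:-→d6:-→d7:-→d8:-→d9:-→d10:-→d11:-→d12:-→d13:-→d14:-→d15:H1→d16:H6→d17:-→d18:-→d19:-→d20:-→d21:-→d22:-→d23:-→d24:-→d25:-→d26:-→d27:-→d28:-→d29:-→d30:-→d31:H0→d32:H0 -> H0
  lookup 108.182.199.88: bits ε walk d0:- -> no-route
  + 165.0.0.0/8 (H1) depth=8
  + 194.202.148.176/28 (H6) depth=28
  del 194.202.148.176/28 (clear depth 28)
  lookup 194.202.148.184: bits 11000010110010101001010010111000 walk d0:-→d1:-→d2:-→d3:-→d4:-→d5:-→d6:-→d7:-→d8:-→d9:-→d10:-→d11:-→d12:-→d13:-→d14:-→d15:H1→d16:H6→d17:-→d18:-→d19:-→d20:-→d21:-→d22:-→d23:-→d24:-→d25:-→d26:-→d27:-→d28:-→d29:-→d30:-→d31:H0→d32:H0 -> H0
  lookup 194.202.132.184: bits 1100001011001010100 walk d0:-→d1:-→d2:-→d3:-→d4:-→d5:-→d6:-→d7:-→d8:-→d9:-→d10:-→d11:-→d12:-→d13:-→d14:-→d15:H1→d16:H6→d17:-→d18:-→d19:- -> H6
  lookup 194.202.148.184: bits 11000010110010101001010010111000 walk d0:-→d1:-→d2:-→d3:-→d4:-→d5:-→d6:-→d7:-→d8:-→d9:-→d10:-→d11:-→d12:-→d13:-→d14:-→d15:H1→d16:H6→d17:-→d18:-→d19:-→d20:-→d21:-→d22:-→d23:-→d24:-→d25:-→d26:-→d27:-→d28:-→d29:-→d30:-→d31:H0→d32:H0 -> H0
  lookup 114.74.130.46: bits ε walk d0:- -> no-route
  lookup 194.202.218.115: bits 11000010110010101 walk d0:-→d1:-→d2:-→d3:-→d4:-→d5:-→d6:-→d7:-→d8:-→d9:-→d10:-→d11:-→d12:-→d13:-→d14:-→d15:H1→d16:H6→d17:- -> H6
  + 165.151.62.0/24 (H5) depth=24
  + 194.202.148.184/32 (H1) depth=32
  + 86.0.0.0/8 (H2) depth=8
  + 194.202.148.184/32 (H2) depth=32
  lookup 165.0.16.40: bits 10100101 walk d0:-→d1:-→d2:-→d3:-→d4:-→d5:-→d6:-→d7:-→d8:H1 -> H1
  lookup 194.202.148.184: bits 11000010110010101001010010111000 walk d0:-→d1:-→d2:-→d3:-→d4:-→d5:-→d6:-→d7:-→d8:-→d9:-→d10:-→d11:-→d12:-→d13:-→d14:-→d15:H1→d16:H6→d17:-→d18:-→d19:-→d20:-→d21:-→d22:-→d23:-→d24:-→d25:-→d26:-→d27:-→d28:-→d29:-→d30:-→d31:H0→d32:H2 -> H2
  del 165.0.0.0/8 (clear depth 8)

== LOOKUPS ==
["H6","H0","H6","H0","no-route","H0","H6","H0","no-route","H6","H1","H2"]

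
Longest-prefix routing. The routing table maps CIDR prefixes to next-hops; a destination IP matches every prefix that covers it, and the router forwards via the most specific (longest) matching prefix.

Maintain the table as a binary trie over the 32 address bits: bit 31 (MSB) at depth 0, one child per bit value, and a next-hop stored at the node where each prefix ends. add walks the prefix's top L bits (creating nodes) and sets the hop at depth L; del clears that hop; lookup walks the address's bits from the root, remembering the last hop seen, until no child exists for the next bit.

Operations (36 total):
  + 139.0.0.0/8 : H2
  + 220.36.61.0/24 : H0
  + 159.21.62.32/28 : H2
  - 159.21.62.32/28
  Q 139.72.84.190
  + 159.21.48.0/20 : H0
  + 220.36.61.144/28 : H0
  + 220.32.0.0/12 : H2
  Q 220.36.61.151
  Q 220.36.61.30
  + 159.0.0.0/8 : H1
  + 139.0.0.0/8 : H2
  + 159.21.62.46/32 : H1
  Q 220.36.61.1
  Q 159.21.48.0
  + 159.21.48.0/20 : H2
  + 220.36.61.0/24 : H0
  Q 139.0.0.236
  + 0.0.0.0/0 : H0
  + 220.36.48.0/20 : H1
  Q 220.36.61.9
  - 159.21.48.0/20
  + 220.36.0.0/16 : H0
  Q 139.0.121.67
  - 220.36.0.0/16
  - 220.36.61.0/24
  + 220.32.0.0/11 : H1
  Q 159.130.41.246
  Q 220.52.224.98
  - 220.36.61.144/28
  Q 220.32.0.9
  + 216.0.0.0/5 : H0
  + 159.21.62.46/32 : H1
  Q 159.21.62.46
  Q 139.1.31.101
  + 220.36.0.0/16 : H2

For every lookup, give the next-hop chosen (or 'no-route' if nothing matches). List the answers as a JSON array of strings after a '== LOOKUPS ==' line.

Process each operation:
  + 139.0.0.0/8 (H2) depth=8
  + 220.36.61.0/24 (H0) depth=24
  + 159.21.62.32/28 (H2) depth=28
  - 159.21.62.32/28 clear@28
  Q 139.72.84.190: descend 10001011 ; hops seen [H2] ; pick H2
  + 159.21.48.0/20 (H0) depth=20
  + 220.36.61.144/28 (H0) depth=28
  + 220.32.0.0/12 (H2) depth=12
  Q 220.36.61.151: descend 1101110000100100001111011001 ; hops seen [H2,H0,H0] ; pick H0
  Q 220.36.61.30: descend 110111000010010000111101 ; hops seen [H2,H0] ; pick H0
  + 159.0.0.0/8 (H1) depth=8
  + 139.0.0.0/8 (H2) depth=8
  + 159.21.62.46/32 (H1) depth=32
  Q 220.36.61.1: descend 110111000010010000111101 ; hops seen [H2,H0] ; pick H0
  Q 159.21.48.0: descend 10011111000101010011 ; hops seen [H1,H0] ; pick H0
  + 159.21.48.0/20 (H2) depth=20
  + 220.36.61.0/24 (H0) depth=24
  Q 139.0.0.236: descend 10001011 ; hops seen [H2] ; pick H2
  + 0.0.0.0/0 (H0) depth=0
  + 220.36.48.0/20 (H1) depth=20
  Q 220.36.61.9: descend 110111000010010000111101 ; hops seen [H0,H2,H1,H0] ; pick H0
  - 159.21.48.0/20 clear@20
  + 220.36.0.0/16 (H0) depth=16
  Q 139.0.121.67: descend 10001011 ; hops seen [H0,H2] ; pick H2
  - 220.36.0.0/16 clear@16
  - 220.36.61.0/24 clear@24
  + 220.32.0.0/11 (H1) depth=11
  Q 159.130.41.246: descend 10011111 ; hops seen [H0,H1] ; pick H1
  Q 220.52.224.98: descend 11011100001 ; hops seen [H0,H1] ; pick H1
  - 220.36.61.144/28 clear@28
  Q 220.32.0.9: descend 1101110000100 ; hops seen [H0,H1,H2] ; pick H2
  + 216.0.0.0/5 (H0) depth=5
  + 159.21.62.46/32 (H1) depth=32
  Q 159.21.62.46: descend 10011111000101010011111000101110 ; hops seen [H0,H1,H1] ; pick H1
  Q 139.1.31.101: descend 10001011 ; hops seen [H0,H2] ; pick H2
  + 220.36.0.0/16 (H2) depth=16

== LOOKUPS ==
["H2","H0","H0","H0","H0","H2","H0","H2","H1","H1","H2","H1","H2"]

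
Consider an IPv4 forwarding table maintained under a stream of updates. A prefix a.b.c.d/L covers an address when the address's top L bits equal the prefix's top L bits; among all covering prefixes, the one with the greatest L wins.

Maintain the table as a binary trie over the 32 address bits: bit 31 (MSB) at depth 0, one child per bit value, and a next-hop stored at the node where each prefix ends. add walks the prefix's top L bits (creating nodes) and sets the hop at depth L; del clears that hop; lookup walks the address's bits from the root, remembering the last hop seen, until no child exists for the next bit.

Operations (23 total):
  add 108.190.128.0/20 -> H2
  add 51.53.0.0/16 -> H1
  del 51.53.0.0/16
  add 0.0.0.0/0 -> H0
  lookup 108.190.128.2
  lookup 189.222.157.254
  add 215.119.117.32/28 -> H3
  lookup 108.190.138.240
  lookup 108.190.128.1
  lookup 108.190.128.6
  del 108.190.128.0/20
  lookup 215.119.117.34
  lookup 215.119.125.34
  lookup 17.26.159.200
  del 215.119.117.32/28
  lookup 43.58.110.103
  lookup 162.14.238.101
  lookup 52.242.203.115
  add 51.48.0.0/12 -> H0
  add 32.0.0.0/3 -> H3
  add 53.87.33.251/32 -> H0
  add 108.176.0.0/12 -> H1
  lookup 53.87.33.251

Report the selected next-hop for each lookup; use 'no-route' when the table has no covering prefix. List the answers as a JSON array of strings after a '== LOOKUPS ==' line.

Apply in order:
  + 108.190.128.0/20 (H2) depth=20
  + 51.53.0.0/16 (H1) depth=16
  - 51.53.0.0/16 clear@16
  + 0.0.0.0/0 (H0) depth=0
  ? 108.190.128.2  path d0:H0→d1:-→d2:-→d3:-→d4:-→d5:-→d6:-→d7:-→d8:-→d9:-→d10:-→d11:-→d12:-→d13:-→d14:-→d15:-→d16:-→d17:-→d18:-→d19:-→d20:H2  best=H2
  ? 189.222.157.254  path d0:H0  best=H0
  + 215.119.117.32/28 (H3) depth=28
  ? 108.190.138.240  path d0:H0→d1:-→d2:-→d3:-→d4:-→d5:-→d6:-→d7:-→d8:-→d9:-→d10:-→d11:-→d12:-→d13:-→d14:-→d15:-→d16:-→d17:-→d18:-→d19:-→d20:H2  best=H2
  ? 108.190.128.1  path d0:H0→d1:-→d2:-→d3:-→d4:-→d5:-→d6:-→d7:-→d8:-→d9:-→d10:-→d11:-→d12:-→d13:-→d14:-→d15:-→d16:-→d17:-→d18:-→d19:-→d20:H2  best=H2
  ? 108.190.128.6  path d0:H0→d1:-→d2:-→d3:-→d4:-→d5:-→d6:-→d7:-→d8:-→d9:-→d10:-→d11:-→d12:-→d13:-→d14:-→d15:-→d16:-→d17:-→d18:-→d19:-→d20:H2  best=H2
  - 108.190.128.0/20 clear@20
  ? 215.119.117.34  path d0:H0→d1:-→d2:-→d3:-→d4:-→d5:-→d6:-→d7:-→d8:-→d9:-→d10:-→d11:-→d12:-→d13:-→d14:-→d15:-→d16:-→d17:-→d18:-→d19:-→d20:-→d21:-→d22:-→d23:-→d24:-→d25:-→d26:-→d27:-→d28:H3  best=H3
  ? 215.119.125.34  path d0:H0→d1:-→d2:-→d3:-→d4:-→d5:-→d6:-→d7:-→d8:-→d9:-→d10:-→d11:-→d12:-→d13:-→d14:-→d15:-→d16:-→d17:-→d18:-→d19:-→d20:-  best=H0
  ? 17.26.159.200  path d0:H0→d1:-→d2:-  best=H0
  - 215.119.117.32/28 clear@28
  ? 43.58.110.103  path d0:H0→d1:-→d2:-→d3:-  best=H0
  ? 162.14.238.101  path d0:H0→d1:-  best=H0
  ? 52.242.203.115  path d0:H0→d1:-→d2:-→d3:-→d4:-→d5:-  best=H0
  + 51.48.0.0/12 (H0) depth=12
  + 32.0.0.0/3 (H3) depth=3
  + 53.87.33.251/32 (H0) depth=32
  + 108.176.0.0/12 (H1) depth=12
  ? 53.87.33.251  path d0:H0→d1:-→d2:-→d3:H3→d4:-→d5:-→d6:-→d7:-→d8:-→d9:-→d10:-→d11:-→d12:-→d13:-→d14:-→d15:-→d16:-→d17:-→d18:-→d19:-→d20:-→d21:-→d22:-→d23:-→d24:-→d25:-→d26:-→d27:-→d28:-→d29:-→d30:-→d31:-→d32:H0  best=H0

== LOOKUPS ==
["H2","H0","H2","H2","H2","H3","H0","H0","H0","H0","H0","H0"]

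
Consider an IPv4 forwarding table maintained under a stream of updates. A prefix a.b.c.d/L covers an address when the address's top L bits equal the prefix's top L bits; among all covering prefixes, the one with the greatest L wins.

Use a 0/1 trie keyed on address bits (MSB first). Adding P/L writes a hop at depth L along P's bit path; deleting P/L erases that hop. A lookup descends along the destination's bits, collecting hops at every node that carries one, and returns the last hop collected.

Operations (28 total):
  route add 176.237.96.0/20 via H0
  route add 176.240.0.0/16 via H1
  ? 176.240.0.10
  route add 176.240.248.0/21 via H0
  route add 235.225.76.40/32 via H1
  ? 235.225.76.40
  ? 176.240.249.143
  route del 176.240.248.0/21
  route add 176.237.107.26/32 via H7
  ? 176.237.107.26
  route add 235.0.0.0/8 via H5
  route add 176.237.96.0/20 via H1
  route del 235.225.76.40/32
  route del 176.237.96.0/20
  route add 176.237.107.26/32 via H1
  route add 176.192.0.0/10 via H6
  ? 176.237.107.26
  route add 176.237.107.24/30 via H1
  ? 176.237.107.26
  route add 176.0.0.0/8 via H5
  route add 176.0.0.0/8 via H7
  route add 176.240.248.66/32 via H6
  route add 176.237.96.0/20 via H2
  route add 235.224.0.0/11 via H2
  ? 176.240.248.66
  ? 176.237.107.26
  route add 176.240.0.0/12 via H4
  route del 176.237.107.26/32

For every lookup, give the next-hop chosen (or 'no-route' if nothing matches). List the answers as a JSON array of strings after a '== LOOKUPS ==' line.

Trace:
  + 176.237.96.0/20 (H0) depth=20
  + 176.240.0.0/16 (H1) depth=16
  lookup 176.240.0.10: bits 1011000011110000 walk d0:-→d1:-→d2:-→d3:-→d4:-→d5:-→d6:-→d7:-→d8:-→d9:-→d10:-→d11:-→d12:-→d13:-→d14:-→d15:-→d16:H1 -> H1
  + 176.240.248.0/21 (H0) depth=21
  + 235.225.76.40/32 (H1) depth=32
  lookup 235.225.76.40: bits 11101011111000010100110000101000 walk d0:-→d1:-→d2:-→d3:-→d4:-→d5:-→d6:-→d7:-→d8:-→d9:-→d10:-→d11:-→d12:-→d13:-→d14:-→d15:-→d16:-→d17:-→d18:-→d19:-→d20:-→d21:-→d22:-→d23:-→d24:-→d25:-→d26:-→d27:-→d28:-→d29:-→d30:-→d31:-→d32:H1 -> H1
  lookup 176.240.249.143: bits 101100001111000011111 walk d0:-→d1:-→d2:-→d3:-→d4:-→d5:-→d6:-→d7:-→d8:-→d9:-→d10:-→d11:-→d12:-→d13:-→d14:-→d15:-→d16:H1→d17:-→d18:-→d19:-→d20:-→d21:H0 -> H0
  del 176.240.248.0/21 (clear depth 21)
  + 176.237.107.26/32 (H7) depth=32
  lookup 176.237.107.26: bits 10110000111011010110101100011010 walk d0:-→d1:-→d2:-→d3:-→d4:-→d5:-→d6:-→d7:-→d8:-→d9:-→d10:-→d11:-→d12:-→d13:-→d14:-→d15:-→d16:-→d17:-→d18:-→d19:-→d20:H0→d21:-→d22:-→d23:-→d24:-→d25:-→d26:-→d27:-→d28:-→d29:-→d30:-→d31:-→d32:H7 -> H7
  + 235.0.0.0/8 (H5) depth=8
  + 176.237.96.0/20 (H1) depth=20
  del 235.225.76.40/32 (clear depth 32)
  del 176.237.96.0/20 (clear depth 20)
  + 176.237.107.26/32 (H1) depth=32
  + 176.192.0.0/10 (H6) depth=10
  lookup 176.237.107.26: bits 10110000111011010110101100011010 walk d0:-→d1:-→d2:-→d3:-→d4:-→d5:-→d6:-→d7:-→d8:-→d9:-→d10:H6→d11:-→d12:-→d13:-→d14:-→d15:-→d16:-→d17:-→d18:-→d19:-→d20:-→d21:-→d22:-→d23:-→d24:-→d25:-→d26:-→d27:-→d28:-→d29:-→d30:-→d31:-→d32:H1 -> H1
  + 176.237.107.24/30 (H1) depth=30
  lookup 176.237.107.26: bits 10110000111011010110101100011010 walk d0:-→d1:-→d2:-→d3:-→d4:-→d5:-→d6:-→d7:-→d8:-→d9:-→d10:H6→d11:-→d12:-→d13:-→d14:-→d15:-→d16:-→d17:-→d18:-→d19:-→d20:-→d21:-→d22:-→d23:-→d24:-→d25:-→d26:-→d27:-→d28:-→d29:-→d30:H1→d31:-→d32:H1 -> H1
  + 176.0.0.0/8 (H5) depth=8
  + 176.0.0.0/8 (H7) depth=8
  + 176.240.248.66/32 (H6) depth=32
  + 176.237.96.0/20 (H2) depth=20
  + 235.224.0.0/11 (H2) depth=11
  lookup 176.240.248.66: bits 10110000111100001111100001000010 walk d0:-→d1:-→d2:-→d3:-→d4:-→d5:-→d6:-→d7:-→d8:H7→d9:-→d10:H6→d11:-→d12:-→d13:-→d14:-→d15:-→d16:H1→d17:-→d18:-→d19:-→d20:-→d21:-→d22:-→d23:-→d24:-→d25:-→d26:-→d27:-→d28:-→d29:-→d30:-→d31:-→d32:H6 -> H6
  lookup 176.237.107.26: bits 10110000111011010110101100011010 walk d0:-→d1:-→d2:-→d3:-→d4:-→d5:-→d6:-→d7:-→d8:H7→d9:-→d10:H6→d11:-→d12:-→d13:-→d14:-→d15:-→d16:-→d17:-→d18:-→d19:-→d20:H2→d21:-→d22:-→d23:-→d24:-→d25:-→d26:-→d27:-→d28:-→d29:-→d30:H1→d31:-→d32:H1 -> H1
  + 176.240.0.0/12 (H4) depth=12
  del 176.237.107.26/32 (clear depth 32)

== LOOKUPS ==
["H1","H1","H0","H7","H1","H1","H6","H1"]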